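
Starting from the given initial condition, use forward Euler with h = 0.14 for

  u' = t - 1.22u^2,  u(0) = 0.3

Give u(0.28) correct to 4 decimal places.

0.2904

Euler: u_{n+1} = u_n + h·f(t_n, u_n).
t=0.000000, u=0.300000: f=-0.109800 → u ← 0.300000 + 0.14·(-0.109800) = 0.284628
t=0.140000, u=0.284628: f=0.041164 → u ← 0.284628 + 0.14·0.041164 = 0.290391
u(0.28) ≈ 0.2904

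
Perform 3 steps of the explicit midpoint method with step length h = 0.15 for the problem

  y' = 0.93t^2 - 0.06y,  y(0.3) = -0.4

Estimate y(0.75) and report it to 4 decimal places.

Midpoint: k1 = f(t_n, y_n); k2 = f(t_n + h/2, y_n + (h/2)·k1); y_{n+1} = y_n + h·k2.
t=0.300000, y=-0.400000:
  k1 = f(0.300000, -0.400000) = 0.107700
  k2 = f(0.375000, -0.391923) = 0.154297
  y ← -0.400000 + 0.15·0.154297 = -0.376856
t=0.450000, y=-0.376856:
  k1 = f(0.450000, -0.376856) = 0.210936
  k2 = f(0.525000, -0.361035) = 0.277993
  y ← -0.376856 + 0.15·0.277993 = -0.335157
t=0.600000, y=-0.335157:
  k1 = f(0.600000, -0.335157) = 0.354909
  k2 = f(0.675000, -0.308538) = 0.442244
  y ← -0.335157 + 0.15·0.442244 = -0.268820
y(0.75) ≈ -0.2688

-0.2688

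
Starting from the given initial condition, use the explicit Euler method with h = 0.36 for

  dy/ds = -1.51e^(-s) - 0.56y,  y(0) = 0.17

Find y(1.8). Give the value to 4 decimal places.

Euler: y_{n+1} = y_n + h·f(s_n, y_n).
s=0.000000, y=0.170000: f=-1.605200 → y ← 0.170000 + 0.36·(-1.605200) = -0.407872
s=0.360000, y=-0.407872: f=-0.825083 → y ← -0.407872 + 0.36·(-0.825083) = -0.704902
s=0.720000, y=-0.704902: f=-0.340251 → y ← -0.704902 + 0.36·(-0.340251) = -0.827392
s=1.080000, y=-0.827392: f=-0.049450 → y ← -0.827392 + 0.36·(-0.049450) = -0.845194
s=1.440000, y=-0.845194: f=0.115548 → y ← -0.845194 + 0.36·0.115548 = -0.803597
y(1.8) ≈ -0.8036

-0.8036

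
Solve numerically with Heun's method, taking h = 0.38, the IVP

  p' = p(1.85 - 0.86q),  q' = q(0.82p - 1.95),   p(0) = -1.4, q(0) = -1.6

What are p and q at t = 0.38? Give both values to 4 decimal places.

-3.2091, -0.9010

Heun on (p,q): k1 = f(t_n, state_n); k2 = f(t_n + h, state_n + h·k1); state_{n+1} = state_n + (h/2)·(k1 + k2).
0.000000: (-1.400000, -1.600000)
  k1 = (-4.516400, 4.956800)
  predictor → (-3.116232, 0.283584)
  k2 = (-5.005036, -1.277634)
  → (-3.209073, -0.900958)
(p(0.38), q(0.38)) ≈ (-3.2091, -0.9010)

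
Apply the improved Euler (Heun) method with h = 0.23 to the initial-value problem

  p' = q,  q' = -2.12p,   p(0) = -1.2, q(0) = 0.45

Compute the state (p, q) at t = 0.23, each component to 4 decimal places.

Heun on (p,q): k1 = f(t_n, state_n); k2 = f(t_n + h, state_n + h·k1); state_{n+1} = state_n + (h/2)·(k1 + k2).
0.000000: (-1.200000, 0.450000)
  k1 = (0.450000, 2.544000)
  predictor → (-1.096500, 1.035120)
  k2 = (1.035120, 2.324580)
  → (-1.029211, 1.009887)
(p(0.23), q(0.23)) ≈ (-1.0292, 1.0099)

-1.0292, 1.0099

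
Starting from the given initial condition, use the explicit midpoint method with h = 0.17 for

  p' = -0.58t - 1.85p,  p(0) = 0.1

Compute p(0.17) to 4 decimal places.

0.0651

Midpoint: k1 = f(t_n, p_n); k2 = f(t_n + h/2, p_n + (h/2)·k1); p_{n+1} = p_n + h·k2.
t=0.000000, p=0.100000:
  k1 = f(0.000000, 0.100000) = -0.185000
  k2 = f(0.085000, 0.084275) = -0.205209
  p ← 0.100000 + 0.17·(-0.205209) = 0.065115
p(0.17) ≈ 0.0651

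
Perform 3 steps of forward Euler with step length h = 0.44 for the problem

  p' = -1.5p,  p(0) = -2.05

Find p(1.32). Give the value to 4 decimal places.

Euler: p_{n+1} = p_n + h·f(t_n, p_n).
t=0.000000, p=-2.050000: f=3.075000 → p ← -2.050000 + 0.44·3.075000 = -0.697000
t=0.440000, p=-0.697000: f=1.045500 → p ← -0.697000 + 0.44·1.045500 = -0.236980
t=0.880000, p=-0.236980: f=0.355470 → p ← -0.236980 + 0.44·0.355470 = -0.080573
p(1.32) ≈ -0.0806

-0.0806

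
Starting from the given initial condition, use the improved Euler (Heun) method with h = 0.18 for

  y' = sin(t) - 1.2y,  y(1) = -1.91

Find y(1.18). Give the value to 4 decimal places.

Heun: k1 = f(t_n, y_n); k2 = f(t_n + h, y_n + h·k1); y_{n+1} = y_n + (h/2)·(k1 + k2).
t=1.000000, y=-1.910000:
  k1 = f(1.000000, -1.910000) = 3.133471
  k2 = f(1.180000, -1.345975) = 2.539776
  y ← -1.910000 + (0.18/2)·(3.133471 + 2.539776) = -1.399408
y(1.18) ≈ -1.3994

-1.3994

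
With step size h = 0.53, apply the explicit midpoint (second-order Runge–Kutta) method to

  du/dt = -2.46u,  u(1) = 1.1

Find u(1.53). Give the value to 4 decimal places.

Midpoint: k1 = f(t_n, u_n); k2 = f(t_n + h/2, u_n + (h/2)·k1); u_{n+1} = u_n + h·k2.
t=1.000000, u=1.100000:
  k1 = f(1.000000, 1.100000) = -2.706000
  k2 = f(1.265000, 0.382910) = -0.941959
  u ← 1.100000 + 0.53·(-0.941959) = 0.600762
u(1.53) ≈ 0.6008

0.6008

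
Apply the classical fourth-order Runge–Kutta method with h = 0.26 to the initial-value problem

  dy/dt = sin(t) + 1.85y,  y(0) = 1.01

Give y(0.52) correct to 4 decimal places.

RK4: k1 = f(t_n, y_n); k2 = f(t_n + h/2, y_n + (h/2)·k1); k3 = f(t_n + h/2, y_n + (h/2)·k2); k4 = f(t_n + h, y_n + h·k3); y_{n+1} = y_n + (h/6)·(k1 + 2k2 + 2k3 + k4).
t=0.000000, y=1.010000:
  k1 = f(0.000000, 1.010000) = 1.868500
  k2 = f(0.130000, 1.252905) = 2.447508
  k3 = f(0.130000, 1.328176) = 2.586760
  k4 = f(0.260000, 1.682558) = 3.369812
  y ← 1.010000 + (0.26/6)·(k1 + 2k2 + 2k3 + k4) = 1.673297
t=0.260000, y=1.673297:
  k1 = f(0.260000, 1.673297) = 3.352680
  k2 = f(0.390000, 2.109145) = 4.282107
  k3 = f(0.390000, 2.229971) = 4.505634
  k4 = f(0.520000, 2.844762) = 5.759689
  y ← 1.673297 + (0.26/6)·(k1 + 2k2 + 2k3 + k4) = 2.829770
y(0.52) ≈ 2.8298

2.8298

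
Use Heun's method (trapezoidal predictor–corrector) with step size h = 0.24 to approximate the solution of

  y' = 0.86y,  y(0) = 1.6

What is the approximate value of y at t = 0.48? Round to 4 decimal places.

2.4116

Heun: k1 = f(t_n, y_n); k2 = f(t_n + h, y_n + h·k1); y_{n+1} = y_n + (h/2)·(k1 + k2).
t=0.000000, y=1.600000:
  k1 = f(0.000000, 1.600000) = 1.376000
  k2 = f(0.240000, 1.930240) = 1.660006
  y ← 1.600000 + (0.24/2)·(1.376000 + 1.660006) = 1.964321
t=0.240000, y=1.964321:
  k1 = f(0.240000, 1.964321) = 1.689316
  k2 = f(0.480000, 2.369757) = 2.037991
  y ← 1.964321 + (0.24/2)·(1.689316 + 2.037991) = 2.411598
y(0.48) ≈ 2.4116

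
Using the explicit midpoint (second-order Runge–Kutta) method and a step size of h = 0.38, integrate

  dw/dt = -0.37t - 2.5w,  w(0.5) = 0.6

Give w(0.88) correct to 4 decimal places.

0.2371

Midpoint: k1 = f(t_n, w_n); k2 = f(t_n + h/2, w_n + (h/2)·k1); w_{n+1} = w_n + h·k2.
t=0.500000, w=0.600000:
  k1 = f(0.500000, 0.600000) = -1.685000
  k2 = f(0.690000, 0.279850) = -0.954925
  w ← 0.600000 + 0.38·(-0.954925) = 0.237129
w(0.88) ≈ 0.2371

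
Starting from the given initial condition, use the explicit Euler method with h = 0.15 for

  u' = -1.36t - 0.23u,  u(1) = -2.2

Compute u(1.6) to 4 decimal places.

-2.8659

Euler: u_{n+1} = u_n + h·f(t_n, u_n).
t=1.000000, u=-2.200000: f=-0.854000 → u ← -2.200000 + 0.15·(-0.854000) = -2.328100
t=1.150000, u=-2.328100: f=-1.028537 → u ← -2.328100 + 0.15·(-1.028537) = -2.482381
t=1.300000, u=-2.482381: f=-1.197052 → u ← -2.482381 + 0.15·(-1.197052) = -2.661938
t=1.450000, u=-2.661938: f=-1.359754 → u ← -2.661938 + 0.15·(-1.359754) = -2.865902
u(1.6) ≈ -2.8659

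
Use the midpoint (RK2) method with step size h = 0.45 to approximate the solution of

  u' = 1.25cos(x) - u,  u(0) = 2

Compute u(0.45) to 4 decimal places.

Midpoint: k1 = f(x_n, u_n); k2 = f(x_n + h/2, u_n + (h/2)·k1); u_{n+1} = u_n + h·k2.
x=0.000000, u=2.000000:
  k1 = f(0.000000, 2.000000) = -0.750000
  k2 = f(0.225000, 1.831250) = -0.612757
  u ← 2.000000 + 0.45·(-0.612757) = 1.724259
u(0.45) ≈ 1.7243

1.7243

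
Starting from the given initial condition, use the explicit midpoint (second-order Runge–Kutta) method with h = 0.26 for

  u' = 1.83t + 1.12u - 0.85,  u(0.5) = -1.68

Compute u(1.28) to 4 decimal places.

Midpoint: k1 = f(t_n, u_n); k2 = f(t_n + h/2, u_n + (h/2)·k1); u_{n+1} = u_n + h·k2.
t=0.500000, u=-1.680000:
  k1 = f(0.500000, -1.680000) = -1.816600
  k2 = f(0.630000, -1.916158) = -1.843197
  u ← -1.680000 + 0.26·(-1.843197) = -2.159231
t=0.760000, u=-2.159231:
  k1 = f(0.760000, -2.159231) = -1.877539
  k2 = f(0.890000, -2.403311) = -1.913009
  u ← -2.159231 + 0.26·(-1.913009) = -2.656613
t=1.020000, u=-2.656613:
  k1 = f(1.020000, -2.656613) = -1.958807
  k2 = f(1.150000, -2.911258) = -2.006109
  u ← -2.656613 + 0.26·(-2.006109) = -3.178202
u(1.28) ≈ -3.1782

-3.1782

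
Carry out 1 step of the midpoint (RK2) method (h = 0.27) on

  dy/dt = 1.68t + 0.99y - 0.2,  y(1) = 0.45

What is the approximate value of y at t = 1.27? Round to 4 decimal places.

Midpoint: k1 = f(t_n, y_n); k2 = f(t_n + h/2, y_n + (h/2)·k1); y_{n+1} = y_n + h·k2.
t=1.000000, y=0.450000:
  k1 = f(1.000000, 0.450000) = 1.925500
  k2 = f(1.135000, 0.709942) = 2.409643
  y ← 0.450000 + 0.27·2.409643 = 1.100604
y(1.27) ≈ 1.1006

1.1006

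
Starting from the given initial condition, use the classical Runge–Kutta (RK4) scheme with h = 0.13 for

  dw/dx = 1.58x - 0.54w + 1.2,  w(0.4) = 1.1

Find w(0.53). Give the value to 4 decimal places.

1.2685

RK4: k1 = f(x_n, w_n); k2 = f(x_n + h/2, w_n + (h/2)·k1); k3 = f(x_n + h/2, w_n + (h/2)·k2); k4 = f(x_n + h, w_n + h·k3); w_{n+1} = w_n + (h/6)·(k1 + 2k2 + 2k3 + k4).
x=0.400000, w=1.100000:
  k1 = f(0.400000, 1.100000) = 1.238000
  k2 = f(0.465000, 1.180470) = 1.297246
  k3 = f(0.465000, 1.184321) = 1.295167
  k4 = f(0.530000, 1.268372) = 1.352479
  w ← 1.100000 + (0.13/6)·(k1 + 2k2 + 2k3 + k4) = 1.268465
w(0.53) ≈ 1.2685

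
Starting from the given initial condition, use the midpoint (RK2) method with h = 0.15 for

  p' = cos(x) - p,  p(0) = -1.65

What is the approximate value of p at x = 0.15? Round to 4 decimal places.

Midpoint: k1 = f(x_n, p_n); k2 = f(x_n + h/2, p_n + (h/2)·k1); p_{n+1} = p_n + h·k2.
x=0.000000, p=-1.650000:
  k1 = f(0.000000, -1.650000) = 2.650000
  k2 = f(0.075000, -1.451250) = 2.448439
  p ← -1.650000 + 0.15·2.448439 = -1.282734
p(0.15) ≈ -1.2827

-1.2827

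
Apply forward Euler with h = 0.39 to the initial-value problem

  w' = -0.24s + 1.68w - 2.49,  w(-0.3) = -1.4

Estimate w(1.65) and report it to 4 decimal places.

-34.5281

Euler: w_{n+1} = w_n + h·f(s_n, w_n).
s=-0.300000, w=-1.400000: f=-4.770000 → w ← -1.400000 + 0.39·(-4.770000) = -3.260300
s=0.090000, w=-3.260300: f=-7.988904 → w ← -3.260300 + 0.39·(-7.988904) = -6.375973
s=0.480000, w=-6.375973: f=-13.316834 → w ← -6.375973 + 0.39·(-13.316834) = -11.569538
s=0.870000, w=-11.569538: f=-22.135623 → w ← -11.569538 + 0.39·(-22.135623) = -20.202431
s=1.260000, w=-20.202431: f=-36.732484 → w ← -20.202431 + 0.39·(-36.732484) = -34.528100
w(1.65) ≈ -34.5281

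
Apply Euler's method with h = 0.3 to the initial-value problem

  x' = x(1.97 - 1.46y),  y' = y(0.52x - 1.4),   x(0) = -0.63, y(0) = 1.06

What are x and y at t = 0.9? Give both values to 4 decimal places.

-1.4423, 0.1027

Euler on (x,y): x_{n+1} = x_n + h·x', y_{n+1} = y_n + h·y'.
0.000000: (-0.630000, 1.060000); f=(-0.266112, -1.831256) → (-0.709834, 0.510623)
0.300000: (-0.709834, 0.510623); f=(-0.869184, -0.903350) → (-0.970589, 0.239618)
0.600000: (-0.970589, 0.239618); f=(-1.572507, -0.456402) → (-1.442341, 0.102697)
(x(0.9), y(0.9)) ≈ (-1.4423, 0.1027)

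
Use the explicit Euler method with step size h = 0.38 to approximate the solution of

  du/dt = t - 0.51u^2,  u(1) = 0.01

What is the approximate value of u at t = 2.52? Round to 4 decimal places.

1.8342

Euler: u_{n+1} = u_n + h·f(t_n, u_n).
t=1.000000, u=0.010000: f=0.999949 → u ← 0.010000 + 0.38·0.999949 = 0.389981
t=1.380000, u=0.389981: f=1.302437 → u ← 0.389981 + 0.38·1.302437 = 0.884907
t=1.760000, u=0.884907: f=1.360640 → u ← 0.884907 + 0.38·1.360640 = 1.401950
t=2.140000, u=1.401950: f=1.137614 → u ← 1.401950 + 0.38·1.137614 = 1.834243
u(2.52) ≈ 1.8342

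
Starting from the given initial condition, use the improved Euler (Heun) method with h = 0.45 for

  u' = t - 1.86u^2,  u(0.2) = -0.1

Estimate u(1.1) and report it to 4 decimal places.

0.4193

Heun: k1 = f(t_n, u_n); k2 = f(t_n + h, u_n + h·k1); u_{n+1} = u_n + (h/2)·(k1 + k2).
t=0.200000, u=-0.100000:
  k1 = f(0.200000, -0.100000) = 0.181400
  k2 = f(0.650000, -0.018370) = 0.649372
  u ← -0.100000 + (0.45/2)·(0.181400 + 0.649372) = 0.086924
t=0.650000, u=0.086924:
  k1 = f(0.650000, 0.086924) = 0.635946
  k2 = f(1.100000, 0.373100) = 0.841082
  u ← 0.086924 + (0.45/2)·(0.635946 + 0.841082) = 0.419255
u(1.1) ≈ 0.4193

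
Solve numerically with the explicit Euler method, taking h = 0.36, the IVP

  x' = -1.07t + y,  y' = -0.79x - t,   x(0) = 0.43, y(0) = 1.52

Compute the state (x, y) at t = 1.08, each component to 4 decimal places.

1.4208, 0.3494

Euler on (x,y): x_{n+1} = x_n + h·x', y_{n+1} = y_n + h·y'.
0.000000: (0.430000, 1.520000); f=(1.520000, -0.339700) → (0.977200, 1.397708)
0.360000: (0.977200, 1.397708); f=(1.012508, -1.131988) → (1.341703, 0.990192)
0.720000: (1.341703, 0.990192); f=(0.219792, -1.779945) → (1.420828, 0.349412)
(x(1.08), y(1.08)) ≈ (1.4208, 0.3494)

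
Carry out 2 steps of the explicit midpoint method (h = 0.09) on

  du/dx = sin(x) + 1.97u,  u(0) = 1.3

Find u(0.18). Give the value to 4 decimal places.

1.8679

Midpoint: k1 = f(x_n, u_n); k2 = f(x_n + h/2, u_n + (h/2)·k1); u_{n+1} = u_n + h·k2.
x=0.000000, u=1.300000:
  k1 = f(0.000000, 1.300000) = 2.561000
  k2 = f(0.045000, 1.415245) = 2.833017
  u ← 1.300000 + 0.09·2.833017 = 1.554972
x=0.090000, u=1.554972:
  k1 = f(0.090000, 1.554972) = 3.153173
  k2 = f(0.135000, 1.696864) = 3.477413
  u ← 1.554972 + 0.09·3.477413 = 1.867939
u(0.18) ≈ 1.8679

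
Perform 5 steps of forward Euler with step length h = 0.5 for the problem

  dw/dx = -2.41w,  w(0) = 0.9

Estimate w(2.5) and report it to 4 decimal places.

Euler: w_{n+1} = w_n + h·f(x_n, w_n).
x=0.000000, w=0.900000: f=-2.169000 → w ← 0.900000 + 0.5·(-2.169000) = -0.184500
x=0.500000, w=-0.184500: f=0.444645 → w ← -0.184500 + 0.5·0.444645 = 0.037823
x=1.000000, w=0.037823: f=-0.091152 → w ← 0.037823 + 0.5·(-0.091152) = -0.007754
x=1.500000, w=-0.007754: f=0.018686 → w ← -0.007754 + 0.5·0.018686 = 0.001589
x=2.000000, w=0.001589: f=-0.003831 → w ← 0.001589 + 0.5·(-0.003831) = -0.000326
w(2.5) ≈ -0.0003

-0.0003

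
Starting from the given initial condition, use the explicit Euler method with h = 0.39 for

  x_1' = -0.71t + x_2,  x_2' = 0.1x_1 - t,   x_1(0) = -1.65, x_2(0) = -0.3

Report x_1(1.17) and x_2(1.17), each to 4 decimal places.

Euler on (x_1,x_2): x_1_{n+1} = x_1_n + h·x_1', x_2_{n+1} = x_2_n + h·x_2'.
0.000000: (-1.650000, -0.300000); f=(-0.300000, -0.165000) → (-1.767000, -0.364350)
0.390000: (-1.767000, -0.364350); f=(-0.641250, -0.566700) → (-2.017087, -0.585363)
0.780000: (-2.017087, -0.585363); f=(-1.139163, -0.981709) → (-2.461361, -0.968229)
(x_1(1.17), x_2(1.17)) ≈ (-2.4614, -0.9682)

-2.4614, -0.9682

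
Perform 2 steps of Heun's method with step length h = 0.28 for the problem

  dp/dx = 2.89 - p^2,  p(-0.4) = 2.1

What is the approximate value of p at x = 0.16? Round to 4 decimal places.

Heun: k1 = f(x_n, p_n); k2 = f(x_n + h, p_n + h·k1); p_{n+1} = p_n + (h/2)·(k1 + k2).
x=-0.400000, p=2.100000:
  k1 = f(-0.400000, 2.100000) = -1.520000
  k2 = f(-0.120000, 1.674400) = 0.086385
  p ← 2.100000 + (0.28/2)·(-1.520000 + 0.086385) = 1.899294
x=-0.120000, p=1.899294:
  k1 = f(-0.120000, 1.899294) = -0.717317
  k2 = f(0.160000, 1.698445) = 0.005284
  p ← 1.899294 + (0.28/2)·(-0.717317 + 0.005284) = 1.799609
p(0.16) ≈ 1.7996

1.7996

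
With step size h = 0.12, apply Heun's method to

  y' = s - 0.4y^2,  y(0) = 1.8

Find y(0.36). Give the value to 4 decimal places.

Heun: k1 = f(s_n, y_n); k2 = f(s_n + h, y_n + h·k1); y_{n+1} = y_n + (h/2)·(k1 + k2).
s=0.000000, y=1.800000:
  k1 = f(0.000000, 1.800000) = -1.296000
  k2 = f(0.120000, 1.644480) = -0.961726
  y ← 1.800000 + (0.12/2)·(-1.296000 + (-0.961726)) = 1.664536
s=0.120000, y=1.664536:
  k1 = f(0.120000, 1.664536) = -0.988273
  k2 = f(0.240000, 1.545944) = -0.715977
  y ← 1.664536 + (0.12/2)·(-0.988273 + (-0.715977)) = 1.562281
s=0.240000, y=1.562281:
  k1 = f(0.240000, 1.562281) = -0.736289
  k2 = f(0.360000, 1.473927) = -0.508984
  y ← 1.562281 + (0.12/2)·(-0.736289 + (-0.508984)) = 1.487565
y(0.36) ≈ 1.4876

1.4876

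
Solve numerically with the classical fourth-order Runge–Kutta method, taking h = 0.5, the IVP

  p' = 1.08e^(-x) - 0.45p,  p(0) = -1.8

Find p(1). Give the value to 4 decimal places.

-0.6181

RK4: k1 = f(x_n, p_n); k2 = f(x_n + h/2, p_n + (h/2)·k1); k3 = f(x_n + h/2, p_n + (h/2)·k2); k4 = f(x_n + h, p_n + h·k3); p_{n+1} = p_n + (h/6)·(k1 + 2k2 + 2k3 + k4).
x=0.000000, p=-1.800000:
  k1 = f(0.000000, -1.800000) = 1.890000
  k2 = f(0.250000, -1.327500) = 1.438480
  k3 = f(0.250000, -1.440380) = 1.489276
  k4 = f(0.500000, -1.055362) = 1.129966
  p ← -1.800000 + (0.5/6)·(k1 + 2k2 + 2k3 + k4) = -1.060377
x=0.500000, p=-1.060377:
  k1 = f(0.500000, -1.060377) = 1.132223
  k2 = f(0.750000, -0.777321) = 0.859950
  k3 = f(0.750000, -0.845389) = 0.890581
  k4 = f(1.000000, -0.615086) = 0.674099
  p ← -1.060377 + (0.5/6)·(k1 + 2k2 + 2k3 + k4) = -0.618095
p(1) ≈ -0.6181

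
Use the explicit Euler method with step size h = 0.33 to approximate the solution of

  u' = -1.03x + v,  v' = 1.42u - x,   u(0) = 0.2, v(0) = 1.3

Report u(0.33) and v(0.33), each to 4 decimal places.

0.6290, 1.3937

Euler on (u,v): u_{n+1} = u_n + h·u', v_{n+1} = v_n + h·v'.
0.000000: (0.200000, 1.300000); f=(1.300000, 0.284000) → (0.629000, 1.393720)
(u(0.33), v(0.33)) ≈ (0.6290, 1.3937)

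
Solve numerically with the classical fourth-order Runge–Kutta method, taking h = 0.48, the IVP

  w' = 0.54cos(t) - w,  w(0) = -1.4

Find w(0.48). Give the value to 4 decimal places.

RK4: k1 = f(t_n, w_n); k2 = f(t_n + h/2, w_n + (h/2)·k1); k3 = f(t_n + h/2, w_n + (h/2)·k2); k4 = f(t_n + h, w_n + h·k3); w_{n+1} = w_n + (h/6)·(k1 + 2k2 + 2k3 + k4).
t=0.000000, w=-1.400000:
  k1 = f(0.000000, -1.400000) = 1.940000
  k2 = f(0.240000, -0.934400) = 1.458923
  k3 = f(0.240000, -1.049859) = 1.574381
  k4 = f(0.480000, -0.644297) = 1.123274
  w ← -1.400000 + (0.48/6)·(k1 + 2k2 + 2k3 + k4) = -0.669609
w(0.48) ≈ -0.6696

-0.6696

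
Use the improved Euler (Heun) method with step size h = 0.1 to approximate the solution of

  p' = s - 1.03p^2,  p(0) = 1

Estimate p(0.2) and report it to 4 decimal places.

0.8482

Heun: k1 = f(s_n, p_n); k2 = f(s_n + h, p_n + h·k1); p_{n+1} = p_n + (h/2)·(k1 + k2).
s=0.000000, p=1.000000:
  k1 = f(0.000000, 1.000000) = -1.030000
  k2 = f(0.100000, 0.897000) = -0.728747
  p ← 1.000000 + (0.1/2)·(-1.030000 + (-0.728747)) = 0.912063
s=0.100000, p=0.912063:
  k1 = f(0.100000, 0.912063) = -0.756814
  k2 = f(0.200000, 0.836381) = -0.520520
  p ← 0.912063 + (0.1/2)·(-0.756814 + (-0.520520)) = 0.848196
p(0.2) ≈ 0.8482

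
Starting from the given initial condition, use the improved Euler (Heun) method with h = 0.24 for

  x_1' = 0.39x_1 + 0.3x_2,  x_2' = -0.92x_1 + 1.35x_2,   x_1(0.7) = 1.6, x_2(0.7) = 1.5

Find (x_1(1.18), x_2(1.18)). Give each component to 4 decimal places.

Heun on (x_1,x_2): k1 = f(t_n, state_n); k2 = f(t_n + h, state_n + h·k1); state_{n+1} = state_n + (h/2)·(k1 + k2).
0.700000: (1.600000, 1.500000)
  k1 = (1.074000, 0.553000)
  predictor → (1.857760, 1.632720)
  k2 = (1.214342, 0.495033)
  → (1.874601, 1.625764)
0.940000: (1.874601, 1.625764)
  k1 = (1.218824, 0.470148)
  predictor → (2.167119, 1.738600)
  k2 = (1.366756, 0.353360)
  → (2.184871, 1.724585)
(x_1(1.18), x_2(1.18)) ≈ (2.1849, 1.7246)

2.1849, 1.7246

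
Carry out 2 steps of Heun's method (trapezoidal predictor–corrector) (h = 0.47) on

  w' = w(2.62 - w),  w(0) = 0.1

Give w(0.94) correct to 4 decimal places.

0.7201

Heun: k1 = f(s_n, w_n); k2 = f(s_n + h, w_n + h·k1); w_{n+1} = w_n + (h/2)·(k1 + k2).
s=0.000000, w=0.100000:
  k1 = f(0.000000, 0.100000) = 0.252000
  k2 = f(0.470000, 0.218440) = 0.524597
  w ← 0.100000 + (0.47/2)·(0.252000 + 0.524597) = 0.282500
s=0.470000, w=0.282500:
  k1 = f(0.470000, 0.282500) = 0.660344
  k2 = f(0.940000, 0.592862) = 1.201813
  w ← 0.282500 + (0.47/2)·(0.660344 + 1.201813) = 0.720107
w(0.94) ≈ 0.7201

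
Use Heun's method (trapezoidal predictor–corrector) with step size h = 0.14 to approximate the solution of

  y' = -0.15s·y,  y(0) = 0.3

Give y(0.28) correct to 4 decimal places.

0.2982

Heun: k1 = f(s_n, y_n); k2 = f(s_n + h, y_n + h·k1); y_{n+1} = y_n + (h/2)·(k1 + k2).
s=0.000000, y=0.300000:
  k1 = f(0.000000, 0.300000) = 0.000000
  k2 = f(0.140000, 0.300000) = -0.006300
  y ← 0.300000 + (0.14/2)·(0.000000 + (-0.006300)) = 0.299559
s=0.140000, y=0.299559:
  k1 = f(0.140000, 0.299559) = -0.006291
  k2 = f(0.280000, 0.298678) = -0.012544
  y ← 0.299559 + (0.14/2)·(-0.006291 + (-0.012544)) = 0.298241
y(0.28) ≈ 0.2982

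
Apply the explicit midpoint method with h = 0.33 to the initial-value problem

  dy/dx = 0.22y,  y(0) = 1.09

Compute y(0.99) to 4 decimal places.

1.3550

Midpoint: k1 = f(x_n, y_n); k2 = f(x_n + h/2, y_n + (h/2)·k1); y_{n+1} = y_n + h·k2.
x=0.000000, y=1.090000:
  k1 = f(0.000000, 1.090000) = 0.239800
  k2 = f(0.165000, 1.129567) = 0.248505
  y ← 1.090000 + 0.33·0.248505 = 1.172007
x=0.330000, y=1.172007:
  k1 = f(0.330000, 1.172007) = 0.257841
  k2 = f(0.495000, 1.214550) = 0.267201
  y ← 1.172007 + 0.33·0.267201 = 1.260183
x=0.660000, y=1.260183:
  k1 = f(0.660000, 1.260183) = 0.277240
  k2 = f(0.825000, 1.305928) = 0.287304
  y ← 1.260183 + 0.33·0.287304 = 1.354993
y(0.99) ≈ 1.3550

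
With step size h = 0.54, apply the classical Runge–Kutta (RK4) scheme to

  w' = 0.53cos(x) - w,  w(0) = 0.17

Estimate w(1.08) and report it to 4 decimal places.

0.3261

RK4: k1 = f(x_n, w_n); k2 = f(x_n + h/2, w_n + (h/2)·k1); k3 = f(x_n + h/2, w_n + (h/2)·k2); k4 = f(x_n + h, w_n + h·k3); w_{n+1} = w_n + (h/6)·(k1 + 2k2 + 2k3 + k4).
x=0.000000, w=0.170000:
  k1 = f(0.000000, 0.170000) = 0.360000
  k2 = f(0.270000, 0.267200) = 0.243599
  k3 = f(0.270000, 0.235772) = 0.275027
  k4 = f(0.540000, 0.318515) = 0.136071
  w ← 0.170000 + (0.54/6)·(k1 + 2k2 + 2k3 + k4) = 0.307999
x=0.540000, w=0.307999:
  k1 = f(0.540000, 0.307999) = 0.146587
  k2 = f(0.810000, 0.347577) = 0.017857
  k3 = f(0.810000, 0.312820) = 0.052614
  k4 = f(1.080000, 0.336410) = -0.086606
  w ← 0.307999 + (0.54/6)·(k1 + 2k2 + 2k3 + k4) = 0.326082
w(1.08) ≈ 0.3261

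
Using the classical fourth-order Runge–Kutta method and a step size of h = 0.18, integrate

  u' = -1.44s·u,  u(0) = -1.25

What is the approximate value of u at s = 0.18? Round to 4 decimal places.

RK4: k1 = f(s_n, u_n); k2 = f(s_n + h/2, u_n + (h/2)·k1); k3 = f(s_n + h/2, u_n + (h/2)·k2); k4 = f(s_n + h, u_n + h·k3); u_{n+1} = u_n + (h/6)·(k1 + 2k2 + 2k3 + k4).
s=0.000000, u=-1.250000:
  k1 = f(0.000000, -1.250000) = 0.000000
  k2 = f(0.090000, -1.250000) = 0.162000
  k3 = f(0.090000, -1.235420) = 0.160110
  k4 = f(0.180000, -1.221180) = 0.316530
  u ← -1.250000 + (0.18/6)·(k1 + 2k2 + 2k3 + k4) = -1.221177
u(0.18) ≈ -1.2212

-1.2212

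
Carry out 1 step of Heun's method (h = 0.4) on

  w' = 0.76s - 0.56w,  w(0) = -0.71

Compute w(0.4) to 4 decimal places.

Heun: k1 = f(s_n, w_n); k2 = f(s_n + h, w_n + h·k1); w_{n+1} = w_n + (h/2)·(k1 + k2).
s=0.000000, w=-0.710000:
  k1 = f(0.000000, -0.710000) = 0.397600
  k2 = f(0.400000, -0.550960) = 0.612538
  w ← -0.710000 + (0.4/2)·(0.397600 + 0.612538) = -0.507972
w(0.4) ≈ -0.5080

-0.5080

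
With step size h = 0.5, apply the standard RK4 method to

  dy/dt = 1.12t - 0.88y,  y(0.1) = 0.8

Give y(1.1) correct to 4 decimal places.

0.8330

RK4: k1 = f(t_n, y_n); k2 = f(t_n + h/2, y_n + (h/2)·k1); k3 = f(t_n + h/2, y_n + (h/2)·k2); k4 = f(t_n + h, y_n + h·k3); y_{n+1} = y_n + (h/6)·(k1 + 2k2 + 2k3 + k4).
t=0.100000, y=0.800000:
  k1 = f(0.100000, 0.800000) = -0.592000
  k2 = f(0.350000, 0.652000) = -0.181760
  k3 = f(0.350000, 0.754560) = -0.272013
  k4 = f(0.600000, 0.663994) = 0.087686
  y ← 0.800000 + (0.5/6)·(k1 + 2k2 + 2k3 + k4) = 0.682345
t=0.600000, y=0.682345:
  k1 = f(0.600000, 0.682345) = 0.071536
  k2 = f(0.850000, 0.700229) = 0.335798
  k3 = f(0.850000, 0.766295) = 0.277661
  k4 = f(1.100000, 0.821175) = 0.509366
  y ← 0.682345 + (0.5/6)·(k1 + 2k2 + 2k3 + k4) = 0.832997
y(1.1) ≈ 0.8330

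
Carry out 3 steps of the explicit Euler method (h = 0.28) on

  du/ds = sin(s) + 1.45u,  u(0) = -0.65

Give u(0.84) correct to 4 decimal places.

-1.5491

Euler: u_{n+1} = u_n + h·f(s_n, u_n).
s=0.000000, u=-0.650000: f=-0.942500 → u ← -0.650000 + 0.28·(-0.942500) = -0.913900
s=0.280000, u=-0.913900: f=-1.048799 → u ← -0.913900 + 0.28·(-1.048799) = -1.207564
s=0.560000, u=-1.207564: f=-1.219781 → u ← -1.207564 + 0.28·(-1.219781) = -1.549103
u(0.84) ≈ -1.5491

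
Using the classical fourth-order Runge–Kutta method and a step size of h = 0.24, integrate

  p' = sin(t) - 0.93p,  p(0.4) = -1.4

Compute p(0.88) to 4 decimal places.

-0.6614

RK4: k1 = f(t_n, p_n); k2 = f(t_n + h/2, p_n + (h/2)·k1); k3 = f(t_n + h/2, p_n + (h/2)·k2); k4 = f(t_n + h, p_n + h·k3); p_{n+1} = p_n + (h/6)·(k1 + 2k2 + 2k3 + k4).
t=0.400000, p=-1.400000:
  k1 = f(0.400000, -1.400000) = 1.691418
  k2 = f(0.520000, -1.197030) = 1.610118
  k3 = f(0.520000, -1.206786) = 1.619191
  k4 = f(0.640000, -1.011394) = 1.537792
  p ← -1.400000 + (0.24/6)·(k1 + 2k2 + 2k3 + k4) = -1.012487
t=0.640000, p=-1.012487:
  k1 = f(0.640000, -1.012487) = 1.538808
  k2 = f(0.760000, -0.827830) = 1.458803
  k3 = f(0.760000, -0.837430) = 1.467732
  k4 = f(0.880000, -0.660231) = 1.384754
  p ← -1.012487 + (0.24/6)·(k1 + 2k2 + 2k3 + k4) = -0.661422
p(0.88) ≈ -0.6614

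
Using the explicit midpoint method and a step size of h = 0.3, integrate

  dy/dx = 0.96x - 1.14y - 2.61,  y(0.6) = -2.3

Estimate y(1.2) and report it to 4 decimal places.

-1.9032

Midpoint: k1 = f(x_n, y_n); k2 = f(x_n + h/2, y_n + (h/2)·k1); y_{n+1} = y_n + h·k2.
x=0.600000, y=-2.300000:
  k1 = f(0.600000, -2.300000) = 0.588000
  k2 = f(0.750000, -2.211800) = 0.631452
  y ← -2.300000 + 0.3·0.631452 = -2.110564
x=0.900000, y=-2.110564:
  k1 = f(0.900000, -2.110564) = 0.660043
  k2 = f(1.050000, -2.011558) = 0.691176
  y ← -2.110564 + 0.3·0.691176 = -1.903212
y(1.2) ≈ -1.9032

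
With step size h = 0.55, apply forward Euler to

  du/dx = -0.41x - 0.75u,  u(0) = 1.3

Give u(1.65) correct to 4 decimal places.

Euler: u_{n+1} = u_n + h·f(x_n, u_n).
x=0.000000, u=1.300000: f=-0.975000 → u ← 1.300000 + 0.55·(-0.975000) = 0.763750
x=0.550000, u=0.763750: f=-0.798312 → u ← 0.763750 + 0.55·(-0.798312) = 0.324678
x=1.100000, u=0.324678: f=-0.694509 → u ← 0.324678 + 0.55·(-0.694509) = -0.057302
u(1.65) ≈ -0.0573

-0.0573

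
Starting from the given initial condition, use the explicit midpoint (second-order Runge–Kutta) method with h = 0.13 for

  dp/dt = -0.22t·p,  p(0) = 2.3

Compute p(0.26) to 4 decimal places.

Midpoint: k1 = f(t_n, p_n); k2 = f(t_n + h/2, p_n + (h/2)·k1); p_{n+1} = p_n + h·k2.
t=0.000000, p=2.300000:
  k1 = f(0.000000, 2.300000) = 0.000000
  k2 = f(0.065000, 2.300000) = -0.032890
  p ← 2.300000 + 0.13·(-0.032890) = 2.295724
t=0.130000, p=2.295724:
  k1 = f(0.130000, 2.295724) = -0.065658
  k2 = f(0.195000, 2.291457) = -0.098303
  p ← 2.295724 + 0.13·(-0.098303) = 2.282945
p(0.26) ≈ 2.2829

2.2829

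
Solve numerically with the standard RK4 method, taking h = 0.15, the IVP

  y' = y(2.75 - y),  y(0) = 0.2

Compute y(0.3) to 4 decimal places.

RK4: k1 = f(s_n, y_n); k2 = f(s_n + h/2, y_n + (h/2)·k1); k3 = f(s_n + h/2, y_n + (h/2)·k2); k4 = f(s_n + h, y_n + h·k3); y_{n+1} = y_n + (h/6)·(k1 + 2k2 + 2k3 + k4).
s=0.000000, y=0.200000:
  k1 = f(0.000000, 0.200000) = 0.510000
  k2 = f(0.075000, 0.238250) = 0.598424
  k3 = f(0.075000, 0.244882) = 0.613458
  k4 = f(0.150000, 0.292019) = 0.717776
  y ← 0.200000 + (0.15/6)·(k1 + 2k2 + 2k3 + k4) = 0.291289
s=0.150000, y=0.291289:
  k1 = f(0.150000, 0.291289) = 0.716194
  k2 = f(0.225000, 0.345003) = 0.829731
  k3 = f(0.225000, 0.353518) = 0.847200
  k4 = f(0.300000, 0.418369) = 0.975481
  y ← 0.291289 + (0.15/6)·(k1 + 2k2 + 2k3 + k4) = 0.417427
y(0.3) ≈ 0.4174

0.4174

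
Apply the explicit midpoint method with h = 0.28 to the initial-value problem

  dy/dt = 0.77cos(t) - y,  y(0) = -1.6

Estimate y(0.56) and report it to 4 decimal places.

-0.6152

Midpoint: k1 = f(t_n, y_n); k2 = f(t_n + h/2, y_n + (h/2)·k1); y_{n+1} = y_n + h·k2.
t=0.000000, y=-1.600000:
  k1 = f(0.000000, -1.600000) = 2.370000
  k2 = f(0.140000, -1.268200) = 2.030666
  y ← -1.600000 + 0.28·2.030666 = -1.031413
t=0.280000, y=-1.031413:
  k1 = f(0.280000, -1.031413) = 1.771426
  k2 = f(0.420000, -0.783414) = 1.486492
  y ← -1.031413 + 0.28·1.486492 = -0.615196
y(0.56) ≈ -0.6152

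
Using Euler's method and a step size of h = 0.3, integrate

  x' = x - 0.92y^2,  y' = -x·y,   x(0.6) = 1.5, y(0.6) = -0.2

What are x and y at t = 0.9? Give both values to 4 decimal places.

1.9390, -0.1100

Euler on (x,y): x_{n+1} = x_n + h·x', y_{n+1} = y_n + h·y'.
0.600000: (1.500000, -0.200000); f=(1.463200, 0.300000) → (1.938960, -0.110000)
(x(0.9), y(0.9)) ≈ (1.9390, -0.1100)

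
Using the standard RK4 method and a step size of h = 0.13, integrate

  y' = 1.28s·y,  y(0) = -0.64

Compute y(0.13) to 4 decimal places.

-0.6470

RK4: k1 = f(s_n, y_n); k2 = f(s_n + h/2, y_n + (h/2)·k1); k3 = f(s_n + h/2, y_n + (h/2)·k2); k4 = f(s_n + h, y_n + h·k3); y_{n+1} = y_n + (h/6)·(k1 + 2k2 + 2k3 + k4).
s=0.000000, y=-0.640000:
  k1 = f(0.000000, -0.640000) = 0.000000
  k2 = f(0.065000, -0.640000) = -0.053248
  k3 = f(0.065000, -0.643461) = -0.053536
  k4 = f(0.130000, -0.646960) = -0.107654
  y ← -0.640000 + (0.13/6)·(k1 + 2k2 + 2k3 + k4) = -0.646960
y(0.13) ≈ -0.6470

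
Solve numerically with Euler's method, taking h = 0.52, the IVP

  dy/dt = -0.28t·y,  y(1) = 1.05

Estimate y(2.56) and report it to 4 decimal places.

Euler: y_{n+1} = y_n + h·f(t_n, y_n).
t=1.000000, y=1.050000: f=-0.294000 → y ← 1.050000 + 0.52·(-0.294000) = 0.897120
t=1.520000, y=0.897120: f=-0.381814 → y ← 0.897120 + 0.52·(-0.381814) = 0.698577
t=2.040000, y=0.698577: f=-0.399027 → y ← 0.698577 + 0.52·(-0.399027) = 0.491083
y(2.56) ≈ 0.4911

0.4911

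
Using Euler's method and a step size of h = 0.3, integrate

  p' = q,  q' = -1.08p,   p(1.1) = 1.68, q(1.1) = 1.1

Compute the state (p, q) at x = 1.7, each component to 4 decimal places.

Euler on (p,q): p_{n+1} = p_n + h·p', q_{n+1} = q_n + h·q'.
1.100000: (1.680000, 1.100000); f=(1.100000, -1.814400) → (2.010000, 0.555680)
1.400000: (2.010000, 0.555680); f=(0.555680, -2.170800) → (2.176704, -0.095560)
(p(1.7), q(1.7)) ≈ (2.1767, -0.0956)

2.1767, -0.0956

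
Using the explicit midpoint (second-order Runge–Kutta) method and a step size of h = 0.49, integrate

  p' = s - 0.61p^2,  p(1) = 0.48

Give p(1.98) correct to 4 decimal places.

1.3826

Midpoint: k1 = f(s_n, p_n); k2 = f(s_n + h/2, p_n + (h/2)·k1); p_{n+1} = p_n + h·k2.
s=1.000000, p=0.480000:
  k1 = f(1.000000, 0.480000) = 0.859456
  k2 = f(1.245000, 0.690567) = 0.954102
  p ← 0.480000 + 0.49·0.954102 = 0.947510
s=1.490000, p=0.947510:
  k1 = f(1.490000, 0.947510) = 0.942357
  k2 = f(1.735000, 1.178387) = 0.887956
  p ← 0.947510 + 0.49·0.887956 = 1.382608
p(1.98) ≈ 1.3826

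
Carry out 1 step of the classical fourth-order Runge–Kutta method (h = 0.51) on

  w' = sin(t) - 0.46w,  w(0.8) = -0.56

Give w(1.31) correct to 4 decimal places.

-0.0495

RK4: k1 = f(t_n, w_n); k2 = f(t_n + h/2, w_n + (h/2)·k1); k3 = f(t_n + h/2, w_n + (h/2)·k2); k4 = f(t_n + h, w_n + h·k3); w_{n+1} = w_n + (h/6)·(k1 + 2k2 + 2k3 + k4).
t=0.800000, w=-0.560000:
  k1 = f(0.800000, -0.560000) = 0.974956
  k2 = f(1.055000, -0.311386) = 1.013138
  k3 = f(1.055000, -0.301650) = 1.008659
  k4 = f(1.310000, -0.045584) = 0.987154
  w ← -0.560000 + (0.51/6)·(k1 + 2k2 + 2k3 + k4) = -0.049515
w(1.31) ≈ -0.0495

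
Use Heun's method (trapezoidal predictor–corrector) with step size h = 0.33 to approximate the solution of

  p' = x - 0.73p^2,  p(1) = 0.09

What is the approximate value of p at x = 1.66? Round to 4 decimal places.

0.8357

Heun: k1 = f(x_n, p_n); k2 = f(x_n + h, p_n + h·k1); p_{n+1} = p_n + (h/2)·(k1 + k2).
x=1.000000, p=0.090000:
  k1 = f(1.000000, 0.090000) = 0.994087
  k2 = f(1.330000, 0.418049) = 1.202422
  p ← 0.090000 + (0.33/2)·(0.994087 + 1.202422) = 0.452424
x=1.330000, p=0.452424:
  k1 = f(1.330000, 0.452424) = 1.180578
  k2 = f(1.660000, 0.842015) = 1.142438
  p ← 0.452424 + (0.33/2)·(1.180578 + 1.142438) = 0.835722
p(1.66) ≈ 0.8357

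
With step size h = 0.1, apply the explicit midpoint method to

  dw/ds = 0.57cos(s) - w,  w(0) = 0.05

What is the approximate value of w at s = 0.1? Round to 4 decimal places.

Midpoint: k1 = f(s_n, w_n); k2 = f(s_n + h/2, w_n + (h/2)·k1); w_{n+1} = w_n + h·k2.
s=0.000000, w=0.050000:
  k1 = f(0.000000, 0.050000) = 0.520000
  k2 = f(0.050000, 0.076000) = 0.493288
  w ← 0.050000 + 0.1·0.493288 = 0.099329
w(0.1) ≈ 0.0993

0.0993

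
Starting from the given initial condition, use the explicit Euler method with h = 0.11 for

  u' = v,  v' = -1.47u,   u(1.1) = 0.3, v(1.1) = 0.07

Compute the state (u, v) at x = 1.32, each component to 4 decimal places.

Euler on (u,v): u_{n+1} = u_n + h·u', v_{n+1} = v_n + h·v'.
1.100000: (0.300000, 0.070000); f=(0.070000, -0.441000) → (0.307700, 0.021490)
1.210000: (0.307700, 0.021490); f=(0.021490, -0.452319) → (0.310064, -0.028265)
(u(1.32), v(1.32)) ≈ (0.3101, -0.0283)

0.3101, -0.0283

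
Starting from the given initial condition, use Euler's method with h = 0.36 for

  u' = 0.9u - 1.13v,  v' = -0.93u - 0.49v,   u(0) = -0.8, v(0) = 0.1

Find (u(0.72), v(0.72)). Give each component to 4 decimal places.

Euler on (u,v): u_{n+1} = u_n + h·u', v_{n+1} = v_n + h·v'.
0.000000: (-0.800000, 0.100000); f=(-0.833000, 0.695000) → (-1.099880, 0.350200)
0.360000: (-1.099880, 0.350200); f=(-1.385618, 0.851290) → (-1.598702, 0.656665)
(u(0.72), v(0.72)) ≈ (-1.5987, 0.6567)

-1.5987, 0.6567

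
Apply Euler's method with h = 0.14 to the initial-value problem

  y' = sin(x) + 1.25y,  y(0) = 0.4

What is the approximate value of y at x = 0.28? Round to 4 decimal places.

Euler: y_{n+1} = y_n + h·f(x_n, y_n).
x=0.000000, y=0.400000: f=0.500000 → y ← 0.400000 + 0.14·0.500000 = 0.470000
x=0.140000, y=0.470000: f=0.727043 → y ← 0.470000 + 0.14·0.727043 = 0.571786
y(0.28) ≈ 0.5718

0.5718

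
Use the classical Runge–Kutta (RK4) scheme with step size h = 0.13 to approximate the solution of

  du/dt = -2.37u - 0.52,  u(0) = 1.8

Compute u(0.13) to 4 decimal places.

RK4: k1 = f(t_n, u_n); k2 = f(t_n + h/2, u_n + (h/2)·k1); k3 = f(t_n + h/2, u_n + (h/2)·k2); k4 = f(t_n + h, u_n + h·k3); u_{n+1} = u_n + (h/6)·(k1 + 2k2 + 2k3 + k4).
t=0.000000, u=1.800000:
  k1 = f(0.000000, 1.800000) = -4.786000
  k2 = f(0.065000, 1.488910) = -4.048717
  k3 = f(0.065000, 1.536833) = -4.162295
  k4 = f(0.130000, 1.258902) = -3.503597
  u ← 1.800000 + (0.13/6)·(k1 + 2k2 + 2k3 + k4) = 1.264582
u(0.13) ≈ 1.2646

1.2646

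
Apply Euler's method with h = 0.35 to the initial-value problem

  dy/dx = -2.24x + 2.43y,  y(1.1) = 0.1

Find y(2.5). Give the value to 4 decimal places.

Euler: y_{n+1} = y_n + h·f(x_n, y_n).
x=1.100000, y=0.100000: f=-2.221000 → y ← 0.100000 + 0.35·(-2.221000) = -0.677350
x=1.450000, y=-0.677350: f=-4.893961 → y ← -0.677350 + 0.35·(-4.893961) = -2.390236
x=1.800000, y=-2.390236: f=-9.840274 → y ← -2.390236 + 0.35·(-9.840274) = -5.834332
x=2.150000, y=-5.834332: f=-18.993427 → y ← -5.834332 + 0.35·(-18.993427) = -12.482031
y(2.5) ≈ -12.4820

-12.4820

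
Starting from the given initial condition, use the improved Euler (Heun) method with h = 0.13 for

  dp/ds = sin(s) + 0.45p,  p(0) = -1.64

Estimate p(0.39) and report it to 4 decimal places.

-1.8754

Heun: k1 = f(s_n, p_n); k2 = f(s_n + h, p_n + h·k1); p_{n+1} = p_n + (h/2)·(k1 + k2).
s=0.000000, p=-1.640000:
  k1 = f(0.000000, -1.640000) = -0.738000
  k2 = f(0.130000, -1.735940) = -0.651539
  p ← -1.640000 + (0.13/2)·(-0.738000 + (-0.651539)) = -1.730320
s=0.130000, p=-1.730320:
  k1 = f(0.130000, -1.730320) = -0.649010
  k2 = f(0.260000, -1.814691) = -0.559531
  p ← -1.730320 + (0.13/2)·(-0.649010 + (-0.559531)) = -1.808875
s=0.260000, p=-1.808875:
  k1 = f(0.260000, -1.808875) = -0.556913
  k2 = f(0.390000, -1.881274) = -0.466385
  p ← -1.808875 + (0.13/2)·(-0.556913 + (-0.466385)) = -1.875390
p(0.39) ≈ -1.8754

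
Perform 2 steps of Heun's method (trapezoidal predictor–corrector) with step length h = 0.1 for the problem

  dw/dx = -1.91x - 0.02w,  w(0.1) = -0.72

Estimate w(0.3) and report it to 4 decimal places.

Heun: k1 = f(x_n, w_n); k2 = f(x_n + h, w_n + h·k1); w_{n+1} = w_n + (h/2)·(k1 + k2).
x=0.100000, w=-0.720000:
  k1 = f(0.100000, -0.720000) = -0.176600
  k2 = f(0.200000, -0.737660) = -0.367247
  w ← -0.720000 + (0.1/2)·(-0.176600 + (-0.367247)) = -0.747192
x=0.200000, w=-0.747192:
  k1 = f(0.200000, -0.747192) = -0.367056
  k2 = f(0.300000, -0.783898) = -0.557322
  w ← -0.747192 + (0.1/2)·(-0.367056 + (-0.557322)) = -0.793411
w(0.3) ≈ -0.7934

-0.7934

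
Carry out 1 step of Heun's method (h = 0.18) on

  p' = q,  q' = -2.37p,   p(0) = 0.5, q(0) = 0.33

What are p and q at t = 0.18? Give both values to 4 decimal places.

Heun on (p,q): k1 = f(t_n, state_n); k2 = f(t_n + h, state_n + h·k1); state_{n+1} = state_n + (h/2)·(k1 + k2).
0.000000: (0.500000, 0.330000)
  k1 = (0.330000, -1.185000)
  predictor → (0.559400, 0.116700)
  k2 = (0.116700, -1.325778)
  → (0.540203, 0.104030)
(p(0.18), q(0.18)) ≈ (0.5402, 0.1040)

0.5402, 0.1040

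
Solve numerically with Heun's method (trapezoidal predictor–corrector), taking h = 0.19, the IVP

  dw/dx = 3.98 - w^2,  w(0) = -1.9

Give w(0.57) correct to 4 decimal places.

-1.2932

Heun: k1 = f(x_n, w_n); k2 = f(x_n + h, w_n + h·k1); w_{n+1} = w_n + (h/2)·(k1 + k2).
x=0.000000, w=-1.900000:
  k1 = f(0.000000, -1.900000) = 0.370000
  k2 = f(0.190000, -1.829700) = 0.632198
  w ← -1.900000 + (0.19/2)·(0.370000 + 0.632198) = -1.804791
x=0.190000, w=-1.804791:
  k1 = f(0.190000, -1.804791) = 0.722729
  k2 = f(0.380000, -1.667473) = 1.199535
  w ← -1.804791 + (0.19/2)·(0.722729 + 1.199535) = -1.622176
x=0.380000, w=-1.622176:
  k1 = f(0.380000, -1.622176) = 1.348544
  k2 = f(0.570000, -1.365953) = 2.114173
  w ← -1.622176 + (0.19/2)·(1.348544 + 2.114173) = -1.293218
w(0.57) ≈ -1.2932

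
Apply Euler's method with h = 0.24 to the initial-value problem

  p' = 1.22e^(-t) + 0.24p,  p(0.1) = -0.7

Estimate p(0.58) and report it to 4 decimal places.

Euler: p_{n+1} = p_n + h·f(t_n, p_n).
t=0.100000, p=-0.700000: f=0.935902 → p ← -0.700000 + 0.24·0.935902 = -0.475384
t=0.340000, p=-0.475384: f=0.754268 → p ← -0.475384 + 0.24·0.754268 = -0.294359
p(0.58) ≈ -0.2944

-0.2944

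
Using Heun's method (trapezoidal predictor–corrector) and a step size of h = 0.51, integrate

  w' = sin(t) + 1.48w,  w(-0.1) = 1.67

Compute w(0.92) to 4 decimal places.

7.4450

Heun: k1 = f(t_n, w_n); k2 = f(t_n + h, w_n + h·k1); w_{n+1} = w_n + (h/2)·(k1 + k2).
t=-0.100000, w=1.670000:
  k1 = f(-0.100000, 1.670000) = 2.371767
  k2 = f(0.410000, 2.879601) = 4.660419
  w ← 1.670000 + (0.51/2)·(2.371767 + 4.660419) = 3.463207
t=0.410000, w=3.463207:
  k1 = f(0.410000, 3.463207) = 5.524156
  k2 = f(0.920000, 6.280527) = 10.090781
  w ← 3.463207 + (0.51/2)·(5.524156 + 10.090781) = 7.445016
w(0.92) ≈ 7.4450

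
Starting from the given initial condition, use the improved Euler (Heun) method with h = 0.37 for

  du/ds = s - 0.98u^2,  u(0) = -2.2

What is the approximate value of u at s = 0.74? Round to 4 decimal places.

-71.1998

Heun: k1 = f(s_n, u_n); k2 = f(s_n + h, u_n + h·k1); u_{n+1} = u_n + (h/2)·(k1 + k2).
s=0.000000, u=-2.200000:
  k1 = f(0.000000, -2.200000) = -4.743200
  k2 = f(0.370000, -3.954984) = -14.959060
  u ← -2.200000 + (0.37/2)·(-4.743200 + (-14.959060)) = -5.844918
s=0.370000, u=-5.844918:
  k1 = f(0.370000, -5.844918) = -33.109807
  k2 = f(0.740000, -18.095547) = -320.159840
  u ← -5.844918 + (0.37/2)·(-33.109807 + (-320.159840)) = -71.199803
u(0.74) ≈ -71.1998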